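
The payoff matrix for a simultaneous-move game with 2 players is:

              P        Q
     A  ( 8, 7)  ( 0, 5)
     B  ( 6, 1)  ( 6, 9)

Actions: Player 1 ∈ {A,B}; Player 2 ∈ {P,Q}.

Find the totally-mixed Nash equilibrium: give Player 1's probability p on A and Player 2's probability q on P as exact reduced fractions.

P1 indiff ⇒ q·8+(1-q)·0 = q·6+(1-q)·6 ⇒ q(2) = (1-q)(6) ⇒ q = 3/4
P2 indiff ⇒ p·7+(1-p)·1 = p·5+(1-p)·9 ⇒ p(2) = (1-p)(8) ⇒ p = 4/5

p=4/5, q=3/4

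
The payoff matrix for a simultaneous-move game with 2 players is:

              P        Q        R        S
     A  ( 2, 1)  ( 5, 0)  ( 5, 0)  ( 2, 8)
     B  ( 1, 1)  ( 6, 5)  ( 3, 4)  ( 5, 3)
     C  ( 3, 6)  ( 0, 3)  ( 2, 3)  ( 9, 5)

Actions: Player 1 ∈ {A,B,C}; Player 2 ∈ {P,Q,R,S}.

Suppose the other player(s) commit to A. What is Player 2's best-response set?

BR_2 = {S}

u_2(P vs A) = 1
u_2(Q vs A) = 0
u_2(R vs A) = 0
u_2(S vs A) = 8
max payoff 8 at {S}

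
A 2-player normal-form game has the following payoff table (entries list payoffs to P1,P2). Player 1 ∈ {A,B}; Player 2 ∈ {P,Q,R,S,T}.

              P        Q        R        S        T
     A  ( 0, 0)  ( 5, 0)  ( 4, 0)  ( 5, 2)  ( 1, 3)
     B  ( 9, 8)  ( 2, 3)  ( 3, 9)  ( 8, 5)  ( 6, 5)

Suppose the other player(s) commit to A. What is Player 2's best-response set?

BR_2 = {T}

u_2(P vs A) = 0
u_2(Q vs A) = 0
u_2(R vs A) = 0
u_2(S vs A) = 2
u_2(T vs A) = 3
max payoff 3 at {T}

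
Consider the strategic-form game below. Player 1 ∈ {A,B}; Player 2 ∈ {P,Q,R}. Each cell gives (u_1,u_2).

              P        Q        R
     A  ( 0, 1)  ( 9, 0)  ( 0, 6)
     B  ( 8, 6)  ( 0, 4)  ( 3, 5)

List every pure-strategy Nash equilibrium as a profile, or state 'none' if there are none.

(A,P): not NE [P1→B gives 8>0; P2→R gives 6>1]
(A,Q): not NE [P2→R gives 6>0]
(A,R): not NE [P1→B gives 3>0]
(B,P): NE
(B,Q): not NE [P1→A gives 9>0; P2→P gives 6>4]
(B,R): not NE [P2→P gives 6>5]

Nash profiles: (B,P)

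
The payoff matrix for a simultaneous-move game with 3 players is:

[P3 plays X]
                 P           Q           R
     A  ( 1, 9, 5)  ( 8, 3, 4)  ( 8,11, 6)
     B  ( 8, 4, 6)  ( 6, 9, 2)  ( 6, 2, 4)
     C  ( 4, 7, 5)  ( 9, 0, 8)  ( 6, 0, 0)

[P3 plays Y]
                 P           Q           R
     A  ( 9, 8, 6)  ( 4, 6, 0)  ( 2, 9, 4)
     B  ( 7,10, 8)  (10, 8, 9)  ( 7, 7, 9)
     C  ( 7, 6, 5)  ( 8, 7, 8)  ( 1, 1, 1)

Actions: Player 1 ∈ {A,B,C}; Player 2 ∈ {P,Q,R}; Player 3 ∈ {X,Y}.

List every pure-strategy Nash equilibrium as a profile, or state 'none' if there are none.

(A,P,X): not NE [P1→B gives 8>1; P2→R gives 11>9; P3→Y gives 6>5]
(A,P,Y): not NE [P2→R gives 9>8]
(A,Q,X): not NE [P1→C gives 9>8; P2→R gives 11>3]
(A,Q,Y): not NE [P1→B gives 10>4; P2→R gives 9>6; P3→X gives 4>0]
(A,R,X): NE
(A,R,Y): not NE [P1→B gives 7>2; P3→X gives 6>4]
(B,P,X): not NE [P2→Q gives 9>4; P3→Y gives 8>6]
(B,P,Y): not NE [P1→A gives 9>7]
(B,Q,X): not NE [P1→C gives 9>6; P3→Y gives 9>2]
(B,Q,Y): not NE [P2→P gives 10>8]
(B,R,X): not NE [P1→A gives 8>6; P2→Q gives 9>2; P3→Y gives 9>4]
(B,R,Y): not NE [P2→P gives 10>7]
(C,P,X): not NE [P1→B gives 8>4]
(C,P,Y): not NE [P1→A gives 9>7; P2→Q gives 7>6]
(C,Q,X): not NE [P2→P gives 7>0]
(C,Q,Y): not NE [P1→B gives 10>8]
(C,R,X): not NE [P1→A gives 8>6; P2→P gives 7>0; P3→Y gives 1>0]
(C,R,Y): not NE [P1→B gives 7>1; P2→Q gives 7>1]

Nash profiles: (A,R,X)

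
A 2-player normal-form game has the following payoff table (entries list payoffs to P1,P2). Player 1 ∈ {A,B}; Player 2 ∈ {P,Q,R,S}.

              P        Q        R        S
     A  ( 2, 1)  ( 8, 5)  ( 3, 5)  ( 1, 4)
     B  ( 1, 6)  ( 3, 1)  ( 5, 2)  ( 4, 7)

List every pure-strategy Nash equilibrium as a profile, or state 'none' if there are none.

(A,P): not NE [P2→R gives 5>1]
(A,Q): NE
(A,R): not NE [P1→B gives 5>3]
(A,S): not NE [P1→B gives 4>1; P2→R gives 5>4]
(B,P): not NE [P1→A gives 2>1; P2→S gives 7>6]
(B,Q): not NE [P1→A gives 8>3; P2→S gives 7>1]
(B,R): not NE [P2→S gives 7>2]
(B,S): NE

PSNE = {(A,Q), (B,S)}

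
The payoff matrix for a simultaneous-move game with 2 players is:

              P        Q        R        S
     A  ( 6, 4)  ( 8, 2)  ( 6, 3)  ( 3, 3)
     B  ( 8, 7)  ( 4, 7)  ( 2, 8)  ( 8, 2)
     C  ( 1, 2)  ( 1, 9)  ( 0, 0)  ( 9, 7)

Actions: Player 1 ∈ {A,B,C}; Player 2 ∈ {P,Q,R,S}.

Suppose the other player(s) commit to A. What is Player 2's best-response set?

BR_2 = {P}

u_2(P vs A) = 4
u_2(Q vs A) = 2
u_2(R vs A) = 3
u_2(S vs A) = 3
max payoff 4 at {P}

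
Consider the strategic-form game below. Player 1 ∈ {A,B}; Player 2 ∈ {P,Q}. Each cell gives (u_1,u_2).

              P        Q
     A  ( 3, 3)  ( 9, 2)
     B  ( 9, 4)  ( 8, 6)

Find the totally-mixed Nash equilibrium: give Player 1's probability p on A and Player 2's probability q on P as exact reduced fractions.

P1 indiff ⇒ q·3+(1-q)·9 = q·9+(1-q)·8 ⇒ q(-6) = (1-q)(-1) ⇒ q = 1/7
P2 indiff ⇒ p·3+(1-p)·4 = p·2+(1-p)·6 ⇒ p(1) = (1-p)(2) ⇒ p = 2/3

(p,q) = (2/3, 1/7)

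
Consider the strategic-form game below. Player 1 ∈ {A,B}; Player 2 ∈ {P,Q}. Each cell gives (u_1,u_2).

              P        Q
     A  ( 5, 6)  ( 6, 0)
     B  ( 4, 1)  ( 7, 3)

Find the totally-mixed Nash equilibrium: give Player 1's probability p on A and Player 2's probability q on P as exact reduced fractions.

p=1/4, q=1/2

P1 indiff ⇒ q·5+(1-q)·6 = q·4+(1-q)·7 ⇒ q(1) = (1-q)(1) ⇒ q = 1/2
P2 indiff ⇒ p·6+(1-p)·1 = p·0+(1-p)·3 ⇒ p(6) = (1-p)(2) ⇒ p = 1/4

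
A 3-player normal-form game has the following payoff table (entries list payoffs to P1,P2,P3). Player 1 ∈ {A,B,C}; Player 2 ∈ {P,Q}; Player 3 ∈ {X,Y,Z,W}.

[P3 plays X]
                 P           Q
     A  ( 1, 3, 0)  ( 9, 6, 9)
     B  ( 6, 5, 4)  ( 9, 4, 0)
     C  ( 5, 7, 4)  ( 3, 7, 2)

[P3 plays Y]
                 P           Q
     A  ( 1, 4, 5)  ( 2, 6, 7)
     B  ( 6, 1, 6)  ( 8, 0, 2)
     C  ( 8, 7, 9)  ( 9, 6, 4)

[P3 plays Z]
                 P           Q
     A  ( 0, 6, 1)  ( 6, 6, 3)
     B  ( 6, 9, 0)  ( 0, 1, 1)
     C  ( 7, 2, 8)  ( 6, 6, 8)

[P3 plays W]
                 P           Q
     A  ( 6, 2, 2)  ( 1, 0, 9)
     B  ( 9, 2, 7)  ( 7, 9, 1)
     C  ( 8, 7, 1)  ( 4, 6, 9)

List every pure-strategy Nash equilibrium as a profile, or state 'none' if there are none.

PSNE = {(A,Q,X), (C,P,Y)}

(A,P,X): not NE [P1→B gives 6>1; P2→Q gives 6>3; P3→Y gives 5>0]
(A,P,Y): not NE [P1→C gives 8>1; P2→Q gives 6>4]
(A,P,Z): not NE [P1→C gives 7>0; P3→Y gives 5>1]
(A,P,W): not NE [P1→B gives 9>6; P3→Y gives 5>2]
(A,Q,X): NE
(A,Q,Y): not NE [P1→C gives 9>2; P3→W gives 9>7]
(A,Q,Z): not NE [P3→W gives 9>3]
(A,Q,W): not NE [P1→B gives 7>1; P2→P gives 2>0]
(B,P,X): not NE [P3→W gives 7>4]
(B,P,Y): not NE [P1→C gives 8>6; P3→W gives 7>6]
(B,P,Z): not NE [P1→C gives 7>6; P3→W gives 7>0]
(B,P,W): not NE [P2→Q gives 9>2]
(B,Q,X): not NE [P2→P gives 5>4; P3→Y gives 2>0]
(B,Q,Y): not NE [P1→C gives 9>8; P2→P gives 1>0]
(B,Q,Z): not NE [P1→C gives 6>0; P2→P gives 9>1; P3→Y gives 2>1]
(B,Q,W): not NE [P3→Y gives 2>1]
(C,P,X): not NE [P1→B gives 6>5; P3→Y gives 9>4]
(C,P,Y): NE
(C,P,Z): not NE [P2→Q gives 6>2; P3→Y gives 9>8]
(C,P,W): not NE [P1→B gives 9>8; P3→Y gives 9>1]
(C,Q,X): not NE [P1→B gives 9>3; P3→W gives 9>2]
(C,Q,Y): not NE [P2→P gives 7>6; P3→W gives 9>4]
(C,Q,Z): not NE [P3→W gives 9>8]
(C,Q,W): not NE [P1→B gives 7>4; P2→P gives 7>6]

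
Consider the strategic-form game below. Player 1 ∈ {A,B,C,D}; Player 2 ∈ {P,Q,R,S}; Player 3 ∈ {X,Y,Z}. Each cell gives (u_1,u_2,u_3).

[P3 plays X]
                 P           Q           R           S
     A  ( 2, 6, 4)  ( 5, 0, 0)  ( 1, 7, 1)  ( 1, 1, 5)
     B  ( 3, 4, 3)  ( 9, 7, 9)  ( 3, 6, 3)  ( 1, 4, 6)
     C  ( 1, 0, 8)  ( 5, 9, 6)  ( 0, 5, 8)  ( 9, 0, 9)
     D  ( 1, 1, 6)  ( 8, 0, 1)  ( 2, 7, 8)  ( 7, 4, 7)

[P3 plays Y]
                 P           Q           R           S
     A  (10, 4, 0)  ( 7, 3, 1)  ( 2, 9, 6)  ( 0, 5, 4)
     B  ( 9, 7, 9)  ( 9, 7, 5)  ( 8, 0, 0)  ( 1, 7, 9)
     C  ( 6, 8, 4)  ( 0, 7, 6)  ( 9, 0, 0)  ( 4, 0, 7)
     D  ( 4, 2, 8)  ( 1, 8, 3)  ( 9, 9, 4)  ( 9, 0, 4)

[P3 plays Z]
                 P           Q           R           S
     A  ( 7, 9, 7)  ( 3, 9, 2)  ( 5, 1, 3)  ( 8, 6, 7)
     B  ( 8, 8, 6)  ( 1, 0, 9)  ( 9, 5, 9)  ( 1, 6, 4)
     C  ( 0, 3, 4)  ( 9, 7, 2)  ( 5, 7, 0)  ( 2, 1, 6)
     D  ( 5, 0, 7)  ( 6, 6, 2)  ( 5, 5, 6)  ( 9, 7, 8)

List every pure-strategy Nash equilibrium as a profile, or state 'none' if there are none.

(A,P,X): not NE [P1→B gives 3>2; P2→R gives 7>6; P3→Z gives 7>4]
(A,P,Y): not NE [P2→R gives 9>4; P3→Z gives 7>0]
(A,P,Z): not NE [P1→B gives 8>7]
(A,Q,X): not NE [P1→B gives 9>5; P2→R gives 7>0; P3→Z gives 2>0]
(A,Q,Y): not NE [P1→B gives 9>7; P2→R gives 9>3; P3→Z gives 2>1]
(A,Q,Z): not NE [P1→C gives 9>3]
(A,R,X): not NE [P1→B gives 3>1; P3→Y gives 6>1]
(A,R,Y): not NE [P1→D gives 9>2]
(A,R,Z): not NE [P1→B gives 9>5; P2→Q gives 9>1; P3→Y gives 6>3]
(A,S,X): not NE [P1→C gives 9>1; P2→R gives 7>1; P3→Z gives 7>5]
(A,S,Y): not NE [P1→D gives 9>0; P2→R gives 9>5; P3→Z gives 7>4]
(A,S,Z): not NE [P1→D gives 9>8; P2→Q gives 9>6]
(B,P,X): not NE [P2→Q gives 7>4; P3→Y gives 9>3]
(B,P,Y): not NE [P1→A gives 10>9]
(B,P,Z): not NE [P3→Y gives 9>6]
(B,Q,X): NE
(B,Q,Y): not NE [P3→Z gives 9>5]
(B,Q,Z): not NE [P1→C gives 9>1; P2→P gives 8>0]
(B,R,X): not NE [P2→Q gives 7>6; P3→Z gives 9>3]
(B,R,Y): not NE [P1→D gives 9>8; P2→S gives 7>0; P3→Z gives 9>0]
(B,R,Z): not NE [P2→P gives 8>5]
(B,S,X): not NE [P1→C gives 9>1; P2→Q gives 7>4; P3→Y gives 9>6]
(B,S,Y): not NE [P1→D gives 9>1]
(B,S,Z): not NE [P1→D gives 9>1; P2→P gives 8>6; P3→Y gives 9>4]
(C,P,X): not NE [P1→B gives 3>1; P2→Q gives 9>0]
(C,P,Y): not NE [P1→A gives 10>6; P3→X gives 8>4]
(C,P,Z): not NE [P1→B gives 8>0; P2→R gives 7>3; P3→X gives 8>4]
(C,Q,X): not NE [P1→B gives 9>5]
(C,Q,Y): not NE [P1→B gives 9>0; P2→P gives 8>7]
(C,Q,Z): not NE [P3→Y gives 6>2]
(C,R,X): not NE [P1→B gives 3>0; P2→Q gives 9>5]
(C,R,Y): not NE [P2→P gives 8>0; P3→X gives 8>0]
(C,R,Z): not NE [P1→B gives 9>5; P3→X gives 8>0]
(C,S,X): not NE [P2→Q gives 9>0]
(C,S,Y): not NE [P1→D gives 9>4; P2→P gives 8>0; P3→X gives 9>7]
(C,S,Z): not NE [P1→D gives 9>2; P2→R gives 7>1; P3→X gives 9>6]
(D,P,X): not NE [P1→B gives 3>1; P2→R gives 7>1; P3→Y gives 8>6]
(D,P,Y): not NE [P1→A gives 10>4; P2→R gives 9>2]
(D,P,Z): not NE [P1→B gives 8>5; P2→S gives 7>0; P3→Y gives 8>7]
(D,Q,X): not NE [P1→B gives 9>8; P2→R gives 7>0; P3→Y gives 3>1]
(D,Q,Y): not NE [P1→B gives 9>1; P2→R gives 9>8]
(D,Q,Z): not NE [P1→C gives 9>6; P2→S gives 7>6; P3→Y gives 3>2]
(D,R,X): not NE [P1→B gives 3>2]
(D,R,Y): not NE [P3→X gives 8>4]
(D,R,Z): not NE [P1→B gives 9>5; P2→S gives 7>5; P3→X gives 8>6]
(D,S,X): not NE [P1→C gives 9>7; P2→R gives 7>4; P3→Z gives 8>7]
(D,S,Y): not NE [P2→R gives 9>0; P3→Z gives 8>4]
(D,S,Z): NE

PSNE = {(B,Q,X), (D,S,Z)}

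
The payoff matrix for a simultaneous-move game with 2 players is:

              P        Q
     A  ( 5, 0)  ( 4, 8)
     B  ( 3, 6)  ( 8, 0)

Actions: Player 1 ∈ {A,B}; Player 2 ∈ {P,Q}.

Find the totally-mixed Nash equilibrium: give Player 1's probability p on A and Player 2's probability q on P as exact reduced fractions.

p=3/7, q=2/3

P1 indiff ⇒ q·5+(1-q)·4 = q·3+(1-q)·8 ⇒ q(2) = (1-q)(4) ⇒ q = 2/3
P2 indiff ⇒ p·0+(1-p)·6 = p·8+(1-p)·0 ⇒ p(-8) = (1-p)(-6) ⇒ p = 3/7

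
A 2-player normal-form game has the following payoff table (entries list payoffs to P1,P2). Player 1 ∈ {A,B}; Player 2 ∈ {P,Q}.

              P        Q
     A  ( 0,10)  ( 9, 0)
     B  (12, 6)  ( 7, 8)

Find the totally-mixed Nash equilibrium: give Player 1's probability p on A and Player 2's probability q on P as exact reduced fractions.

P1 indiff ⇒ q·0+(1-q)·9 = q·12+(1-q)·7 ⇒ q(-12) = (1-q)(-2) ⇒ q = 1/7
P2 indiff ⇒ p·10+(1-p)·6 = p·0+(1-p)·8 ⇒ p(10) = (1-p)(2) ⇒ p = 1/6

P1 mixes 1/6 on A; P2 mixes 1/7 on P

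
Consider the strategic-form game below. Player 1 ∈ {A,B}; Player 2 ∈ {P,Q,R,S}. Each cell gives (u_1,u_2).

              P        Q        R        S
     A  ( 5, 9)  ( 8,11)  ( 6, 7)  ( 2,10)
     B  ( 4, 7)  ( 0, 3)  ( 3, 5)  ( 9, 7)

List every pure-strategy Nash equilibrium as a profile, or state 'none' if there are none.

(A,P): not NE [P2→Q gives 11>9]
(A,Q): NE
(A,R): not NE [P2→Q gives 11>7]
(A,S): not NE [P1→B gives 9>2; P2→Q gives 11>10]
(B,P): not NE [P1→A gives 5>4]
(B,Q): not NE [P1→A gives 8>0; P2→S gives 7>3]
(B,R): not NE [P1→A gives 6>3; P2→S gives 7>5]
(B,S): NE

NE set: (A,Q), (B,S)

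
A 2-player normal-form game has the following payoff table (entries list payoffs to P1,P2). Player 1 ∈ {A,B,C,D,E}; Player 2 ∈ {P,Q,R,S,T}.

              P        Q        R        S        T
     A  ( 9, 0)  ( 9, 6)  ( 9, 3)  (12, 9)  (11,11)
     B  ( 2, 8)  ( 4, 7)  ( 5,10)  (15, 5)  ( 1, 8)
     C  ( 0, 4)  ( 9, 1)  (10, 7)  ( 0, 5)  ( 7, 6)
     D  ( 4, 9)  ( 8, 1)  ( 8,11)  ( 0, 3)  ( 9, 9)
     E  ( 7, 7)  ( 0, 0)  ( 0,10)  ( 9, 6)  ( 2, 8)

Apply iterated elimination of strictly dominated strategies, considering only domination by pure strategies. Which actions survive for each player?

P1 drop D (A beats it: P:9>4 Q:9>8 R:9>8 S:12>0 T:11>9)
P1 drop E (A beats it: P:9>7 Q:9>0 R:9>0 S:12>9 T:11>2)
P2 drop P (R beats it: A:3>0 B:10>8 C:7>4)
P2 drop Q (T beats it: A:11>6 B:8>7 C:6>1)
P2 drop S (T beats it: A:11>9 B:8>5 C:6>5)
P1 drop B (A beats it: R:9>5 T:11>1)
P1→{A,C} P2→{R,T}

IESDS → P1:{A,C} P2:{R,T}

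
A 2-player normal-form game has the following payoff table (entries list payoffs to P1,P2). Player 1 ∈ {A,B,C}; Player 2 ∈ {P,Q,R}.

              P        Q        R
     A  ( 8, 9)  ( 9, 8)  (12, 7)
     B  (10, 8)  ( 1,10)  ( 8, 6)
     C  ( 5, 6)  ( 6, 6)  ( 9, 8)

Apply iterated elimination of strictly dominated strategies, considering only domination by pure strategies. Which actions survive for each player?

P1 drop C (A beats it: P:8>5 Q:9>6 R:12>9)
P2 drop R (P beats it: A:9>7 B:8>6)
P1→{A,B} P2→{P,Q}

Survivors P1:{A,B} P2:{P,Q}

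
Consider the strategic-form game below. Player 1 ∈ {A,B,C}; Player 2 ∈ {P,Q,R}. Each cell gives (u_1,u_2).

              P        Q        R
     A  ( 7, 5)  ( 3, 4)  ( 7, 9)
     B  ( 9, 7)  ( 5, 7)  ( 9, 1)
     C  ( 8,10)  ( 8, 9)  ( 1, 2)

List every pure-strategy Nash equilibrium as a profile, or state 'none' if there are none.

Nash profiles: (B,P)

(A,P): not NE [P1→B gives 9>7; P2→R gives 9>5]
(A,Q): not NE [P1→C gives 8>3; P2→R gives 9>4]
(A,R): not NE [P1→B gives 9>7]
(B,P): NE
(B,Q): not NE [P1→C gives 8>5]
(B,R): not NE [P2→Q gives 7>1]
(C,P): not NE [P1→B gives 9>8]
(C,Q): not NE [P2→P gives 10>9]
(C,R): not NE [P1→B gives 9>1; P2→P gives 10>2]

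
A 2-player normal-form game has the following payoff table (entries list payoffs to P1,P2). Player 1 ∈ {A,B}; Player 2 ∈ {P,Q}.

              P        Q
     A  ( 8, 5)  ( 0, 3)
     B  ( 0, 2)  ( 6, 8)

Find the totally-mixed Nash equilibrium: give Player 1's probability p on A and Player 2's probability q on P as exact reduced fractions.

P1 indiff ⇒ q·8+(1-q)·0 = q·0+(1-q)·6 ⇒ q(8) = (1-q)(6) ⇒ q = 3/7
P2 indiff ⇒ p·5+(1-p)·2 = p·3+(1-p)·8 ⇒ p(2) = (1-p)(6) ⇒ p = 3/4

p=3/4, q=3/7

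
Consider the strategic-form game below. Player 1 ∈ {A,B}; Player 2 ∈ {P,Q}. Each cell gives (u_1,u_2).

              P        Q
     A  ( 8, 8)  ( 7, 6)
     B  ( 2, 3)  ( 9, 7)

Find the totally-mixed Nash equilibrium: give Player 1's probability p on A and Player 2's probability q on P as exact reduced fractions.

P1 indiff ⇒ q·8+(1-q)·7 = q·2+(1-q)·9 ⇒ q(6) = (1-q)(2) ⇒ q = 1/4
P2 indiff ⇒ p·8+(1-p)·3 = p·6+(1-p)·7 ⇒ p(2) = (1-p)(4) ⇒ p = 2/3

p=2/3, q=1/4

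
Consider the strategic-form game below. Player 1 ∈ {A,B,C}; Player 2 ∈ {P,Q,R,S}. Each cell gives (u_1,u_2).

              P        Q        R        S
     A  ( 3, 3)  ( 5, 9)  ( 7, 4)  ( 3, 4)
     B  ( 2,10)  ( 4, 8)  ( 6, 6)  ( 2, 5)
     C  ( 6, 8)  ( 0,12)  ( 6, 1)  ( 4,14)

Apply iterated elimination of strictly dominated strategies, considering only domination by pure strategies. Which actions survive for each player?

P1 drop B (A beats it: P:3>2 Q:5>4 R:7>6 S:3>2)
P2 drop P (Q beats it: A:9>3 C:12>8)
P2 drop R (Q beats it: A:9>4 C:12>1)
P1→{A,C} P2→{Q,S}

Survivors P1:{A,C} P2:{Q,S}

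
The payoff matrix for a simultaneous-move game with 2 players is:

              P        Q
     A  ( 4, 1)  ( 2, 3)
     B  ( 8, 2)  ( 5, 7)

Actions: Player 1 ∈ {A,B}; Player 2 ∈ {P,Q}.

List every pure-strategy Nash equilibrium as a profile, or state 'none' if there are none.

(A,P): not NE [P1→B gives 8>4; P2→Q gives 3>1]
(A,Q): not NE [P1→B gives 5>2]
(B,P): not NE [P2→Q gives 7>2]
(B,Q): NE

PSNE = {(B,Q)}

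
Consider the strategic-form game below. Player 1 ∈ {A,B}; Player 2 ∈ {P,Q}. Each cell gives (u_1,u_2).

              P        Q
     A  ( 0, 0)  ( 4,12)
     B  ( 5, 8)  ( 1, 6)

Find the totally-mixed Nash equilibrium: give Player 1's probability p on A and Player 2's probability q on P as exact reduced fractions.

P1 indiff ⇒ q·0+(1-q)·4 = q·5+(1-q)·1 ⇒ q(-5) = (1-q)(-3) ⇒ q = 3/8
P2 indiff ⇒ p·0+(1-p)·8 = p·12+(1-p)·6 ⇒ p(-12) = (1-p)(-2) ⇒ p = 1/7

P1 mixes 1/7 on A; P2 mixes 3/8 on P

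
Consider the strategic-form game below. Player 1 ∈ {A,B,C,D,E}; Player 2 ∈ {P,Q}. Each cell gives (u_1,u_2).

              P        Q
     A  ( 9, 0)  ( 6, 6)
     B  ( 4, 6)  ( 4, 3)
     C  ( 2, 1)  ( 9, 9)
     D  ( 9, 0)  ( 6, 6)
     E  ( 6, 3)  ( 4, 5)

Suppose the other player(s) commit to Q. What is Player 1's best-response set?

BR_1 = {C}

u_1(A vs Q) = 6
u_1(B vs Q) = 4
u_1(C vs Q) = 9
u_1(D vs Q) = 6
u_1(E vs Q) = 4
max payoff 9 at {C}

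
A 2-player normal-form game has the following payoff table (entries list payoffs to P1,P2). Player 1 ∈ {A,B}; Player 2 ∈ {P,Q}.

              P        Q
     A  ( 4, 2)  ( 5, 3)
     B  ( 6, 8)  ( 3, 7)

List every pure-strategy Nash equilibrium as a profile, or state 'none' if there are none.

Nash profiles: (A,Q), (B,P)

(A,P): not NE [P1→B gives 6>4; P2→Q gives 3>2]
(A,Q): NE
(B,P): NE
(B,Q): not NE [P1→A gives 5>3; P2→P gives 8>7]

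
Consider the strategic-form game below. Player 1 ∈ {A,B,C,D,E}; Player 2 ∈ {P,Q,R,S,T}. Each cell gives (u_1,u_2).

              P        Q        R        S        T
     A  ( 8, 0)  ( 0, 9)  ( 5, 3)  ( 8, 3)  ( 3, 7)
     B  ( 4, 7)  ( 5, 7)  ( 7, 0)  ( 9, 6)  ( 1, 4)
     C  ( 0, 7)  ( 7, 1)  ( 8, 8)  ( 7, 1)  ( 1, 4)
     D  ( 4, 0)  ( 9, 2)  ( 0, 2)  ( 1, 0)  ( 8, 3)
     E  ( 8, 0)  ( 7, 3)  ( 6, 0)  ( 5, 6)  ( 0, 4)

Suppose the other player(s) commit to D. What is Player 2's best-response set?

u_2(P vs D) = 0
u_2(Q vs D) = 2
u_2(R vs D) = 2
u_2(S vs D) = 0
u_2(T vs D) = 3
max payoff 3 at {T}

argmax u_2 = {T}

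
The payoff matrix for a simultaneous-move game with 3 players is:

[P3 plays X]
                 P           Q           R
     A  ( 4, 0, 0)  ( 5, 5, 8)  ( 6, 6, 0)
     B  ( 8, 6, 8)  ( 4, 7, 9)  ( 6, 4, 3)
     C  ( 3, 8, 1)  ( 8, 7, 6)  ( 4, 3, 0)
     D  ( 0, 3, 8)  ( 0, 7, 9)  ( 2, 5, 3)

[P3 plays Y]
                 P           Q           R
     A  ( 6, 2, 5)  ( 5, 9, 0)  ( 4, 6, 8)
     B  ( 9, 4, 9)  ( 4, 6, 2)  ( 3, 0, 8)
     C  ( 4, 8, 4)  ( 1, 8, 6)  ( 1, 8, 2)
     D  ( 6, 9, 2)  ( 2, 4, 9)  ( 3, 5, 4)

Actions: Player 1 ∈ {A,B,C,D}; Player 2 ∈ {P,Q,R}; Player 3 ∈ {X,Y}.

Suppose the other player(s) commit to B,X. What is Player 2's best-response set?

u_2(P vs B,X) = 6
u_2(Q vs B,X) = 7
u_2(R vs B,X) = 4
max payoff 7 at {Q}

P2 best: {Q}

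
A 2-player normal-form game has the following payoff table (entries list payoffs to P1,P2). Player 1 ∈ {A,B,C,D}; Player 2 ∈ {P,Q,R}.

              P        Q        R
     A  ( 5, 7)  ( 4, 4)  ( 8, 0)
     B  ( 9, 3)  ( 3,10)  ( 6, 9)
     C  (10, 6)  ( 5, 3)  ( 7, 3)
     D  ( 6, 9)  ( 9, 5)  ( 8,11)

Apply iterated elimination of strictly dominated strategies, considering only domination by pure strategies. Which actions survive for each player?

Survivors P1:{A,C,D} P2:{P,R}

P1 drop B (C beats it: P:10>9 Q:5>3 R:7>6)
P2 drop Q (P beats it: A:7>4 C:6>3 D:9>5)
P1→{A,C,D} P2→{P,R}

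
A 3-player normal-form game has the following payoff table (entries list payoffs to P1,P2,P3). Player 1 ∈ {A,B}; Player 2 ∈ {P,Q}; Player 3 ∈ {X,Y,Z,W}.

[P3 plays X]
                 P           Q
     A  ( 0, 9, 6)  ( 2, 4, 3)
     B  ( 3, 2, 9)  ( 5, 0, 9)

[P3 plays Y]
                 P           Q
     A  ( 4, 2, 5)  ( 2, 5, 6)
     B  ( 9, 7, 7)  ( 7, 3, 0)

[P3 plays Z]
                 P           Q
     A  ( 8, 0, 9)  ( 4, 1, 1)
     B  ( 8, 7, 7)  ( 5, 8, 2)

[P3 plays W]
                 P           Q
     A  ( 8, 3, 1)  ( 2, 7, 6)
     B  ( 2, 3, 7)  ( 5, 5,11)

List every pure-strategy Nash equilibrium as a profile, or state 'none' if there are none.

PSNE = {(B,P,X), (B,Q,W)}

(A,P,X): not NE [P1→B gives 3>0; P3→Z gives 9>6]
(A,P,Y): not NE [P1→B gives 9>4; P2→Q gives 5>2; P3→Z gives 9>5]
(A,P,Z): not NE [P2→Q gives 1>0]
(A,P,W): not NE [P2→Q gives 7>3; P3→Z gives 9>1]
(A,Q,X): not NE [P1→B gives 5>2; P2→P gives 9>4; P3→W gives 6>3]
(A,Q,Y): not NE [P1→B gives 7>2]
(A,Q,Z): not NE [P1→B gives 5>4; P3→W gives 6>1]
(A,Q,W): not NE [P1→B gives 5>2]
(B,P,X): NE
(B,P,Y): not NE [P3→X gives 9>7]
(B,P,Z): not NE [P2→Q gives 8>7; P3→X gives 9>7]
(B,P,W): not NE [P1→A gives 8>2; P2→Q gives 5>3; P3→X gives 9>7]
(B,Q,X): not NE [P2→P gives 2>0; P3→W gives 11>9]
(B,Q,Y): not NE [P2→P gives 7>3; P3→W gives 11>0]
(B,Q,Z): not NE [P3→W gives 11>2]
(B,Q,W): NE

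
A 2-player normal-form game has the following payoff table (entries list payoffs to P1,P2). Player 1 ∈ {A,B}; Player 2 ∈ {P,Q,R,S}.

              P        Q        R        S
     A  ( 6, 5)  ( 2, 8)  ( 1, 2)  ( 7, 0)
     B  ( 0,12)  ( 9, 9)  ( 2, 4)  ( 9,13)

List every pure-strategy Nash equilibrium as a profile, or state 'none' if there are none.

(A,P): not NE [P2→Q gives 8>5]
(A,Q): not NE [P1→B gives 9>2]
(A,R): not NE [P1→B gives 2>1; P2→Q gives 8>2]
(A,S): not NE [P1→B gives 9>7; P2→Q gives 8>0]
(B,P): not NE [P1→A gives 6>0; P2→S gives 13>12]
(B,Q): not NE [P2→S gives 13>9]
(B,R): not NE [P2→S gives 13>4]
(B,S): NE

NE set: (B,S)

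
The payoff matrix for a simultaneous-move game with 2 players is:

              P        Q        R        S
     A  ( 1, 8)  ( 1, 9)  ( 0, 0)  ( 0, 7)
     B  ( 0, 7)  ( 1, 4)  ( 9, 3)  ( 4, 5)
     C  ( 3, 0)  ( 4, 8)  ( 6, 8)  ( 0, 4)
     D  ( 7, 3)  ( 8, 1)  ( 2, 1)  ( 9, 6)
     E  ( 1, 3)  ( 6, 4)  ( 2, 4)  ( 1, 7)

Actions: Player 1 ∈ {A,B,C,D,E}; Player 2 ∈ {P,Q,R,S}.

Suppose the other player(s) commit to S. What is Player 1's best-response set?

argmax u_1 = {D}

u_1(A vs S) = 0
u_1(B vs S) = 4
u_1(C vs S) = 0
u_1(D vs S) = 9
u_1(E vs S) = 1
max payoff 9 at {D}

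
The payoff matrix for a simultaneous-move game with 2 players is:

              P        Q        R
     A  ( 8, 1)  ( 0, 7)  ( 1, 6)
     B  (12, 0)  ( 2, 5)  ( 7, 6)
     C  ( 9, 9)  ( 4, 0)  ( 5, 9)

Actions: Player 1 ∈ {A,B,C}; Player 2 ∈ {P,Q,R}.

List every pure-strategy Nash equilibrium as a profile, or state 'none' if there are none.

NE set: (B,R)

(A,P): not NE [P1→B gives 12>8; P2→Q gives 7>1]
(A,Q): not NE [P1→C gives 4>0]
(A,R): not NE [P1→B gives 7>1; P2→Q gives 7>6]
(B,P): not NE [P2→R gives 6>0]
(B,Q): not NE [P1→C gives 4>2; P2→R gives 6>5]
(B,R): NE
(C,P): not NE [P1→B gives 12>9]
(C,Q): not NE [P2→R gives 9>0]
(C,R): not NE [P1→B gives 7>5]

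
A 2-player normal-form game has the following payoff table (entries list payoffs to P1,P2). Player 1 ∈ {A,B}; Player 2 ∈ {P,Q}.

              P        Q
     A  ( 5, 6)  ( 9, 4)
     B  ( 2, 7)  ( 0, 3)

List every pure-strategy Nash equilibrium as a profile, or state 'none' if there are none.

NE set: (A,P)

(A,P): NE
(A,Q): not NE [P2→P gives 6>4]
(B,P): not NE [P1→A gives 5>2]
(B,Q): not NE [P1→A gives 9>0; P2→P gives 7>3]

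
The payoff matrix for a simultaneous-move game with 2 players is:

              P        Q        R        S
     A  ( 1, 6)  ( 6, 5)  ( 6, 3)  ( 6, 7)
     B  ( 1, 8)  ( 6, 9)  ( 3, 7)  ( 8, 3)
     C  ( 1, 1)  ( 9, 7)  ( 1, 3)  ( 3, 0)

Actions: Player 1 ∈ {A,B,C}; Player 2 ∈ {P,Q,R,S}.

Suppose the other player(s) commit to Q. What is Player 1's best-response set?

u_1(A vs Q) = 6
u_1(B vs Q) = 6
u_1(C vs Q) = 9
max payoff 9 at {C}

argmax u_1 = {C}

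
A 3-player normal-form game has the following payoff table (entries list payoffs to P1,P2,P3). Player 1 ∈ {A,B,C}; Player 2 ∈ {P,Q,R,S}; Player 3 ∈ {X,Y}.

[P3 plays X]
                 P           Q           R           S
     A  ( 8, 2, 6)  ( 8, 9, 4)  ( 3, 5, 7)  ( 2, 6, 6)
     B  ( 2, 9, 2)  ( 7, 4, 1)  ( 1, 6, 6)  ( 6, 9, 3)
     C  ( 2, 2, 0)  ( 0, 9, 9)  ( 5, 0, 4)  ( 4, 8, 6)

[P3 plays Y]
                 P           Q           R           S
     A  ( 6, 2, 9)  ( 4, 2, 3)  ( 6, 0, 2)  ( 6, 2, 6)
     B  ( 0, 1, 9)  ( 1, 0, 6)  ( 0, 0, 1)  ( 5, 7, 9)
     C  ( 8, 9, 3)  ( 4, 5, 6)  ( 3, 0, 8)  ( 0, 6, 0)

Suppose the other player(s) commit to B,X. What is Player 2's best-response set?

argmax u_2 = {P,S}

u_2(P vs B,X) = 9
u_2(Q vs B,X) = 4
u_2(R vs B,X) = 6
u_2(S vs B,X) = 9
max payoff 9 at {P,S}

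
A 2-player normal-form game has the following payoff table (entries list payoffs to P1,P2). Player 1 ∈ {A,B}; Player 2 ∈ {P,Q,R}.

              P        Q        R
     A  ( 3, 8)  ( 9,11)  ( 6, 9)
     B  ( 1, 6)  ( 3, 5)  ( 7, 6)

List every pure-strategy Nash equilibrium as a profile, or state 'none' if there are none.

(A,P): not NE [P2→Q gives 11>8]
(A,Q): NE
(A,R): not NE [P1→B gives 7>6; P2→Q gives 11>9]
(B,P): not NE [P1→A gives 3>1]
(B,Q): not NE [P1→A gives 9>3; P2→R gives 6>5]
(B,R): NE

PSNE = {(A,Q), (B,R)}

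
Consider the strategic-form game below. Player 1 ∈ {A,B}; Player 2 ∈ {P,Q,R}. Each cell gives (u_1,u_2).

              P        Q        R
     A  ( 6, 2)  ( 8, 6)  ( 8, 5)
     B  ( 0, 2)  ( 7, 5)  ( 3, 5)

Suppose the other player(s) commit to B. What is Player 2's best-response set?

P2 best: {Q,R}

u_2(P vs B) = 2
u_2(Q vs B) = 5
u_2(R vs B) = 5
max payoff 5 at {Q,R}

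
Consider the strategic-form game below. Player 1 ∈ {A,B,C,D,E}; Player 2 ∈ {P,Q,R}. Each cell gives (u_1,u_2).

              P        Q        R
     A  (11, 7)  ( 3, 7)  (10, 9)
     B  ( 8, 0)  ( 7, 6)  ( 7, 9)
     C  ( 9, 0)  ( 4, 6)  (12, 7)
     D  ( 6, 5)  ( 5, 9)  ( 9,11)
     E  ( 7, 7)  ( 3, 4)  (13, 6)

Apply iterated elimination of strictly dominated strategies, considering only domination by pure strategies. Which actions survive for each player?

P2 drop Q (R beats it: A:9>7 B:9>6 C:7>6 D:11>9 E:6>4)
P1 drop B (A beats it: P:11>8 R:10>7)
P1 drop D (A beats it: P:11>6 R:10>9)
P1→{A,C,E} P2→{P,R}

Survivors P1:{A,C,E} P2:{P,R}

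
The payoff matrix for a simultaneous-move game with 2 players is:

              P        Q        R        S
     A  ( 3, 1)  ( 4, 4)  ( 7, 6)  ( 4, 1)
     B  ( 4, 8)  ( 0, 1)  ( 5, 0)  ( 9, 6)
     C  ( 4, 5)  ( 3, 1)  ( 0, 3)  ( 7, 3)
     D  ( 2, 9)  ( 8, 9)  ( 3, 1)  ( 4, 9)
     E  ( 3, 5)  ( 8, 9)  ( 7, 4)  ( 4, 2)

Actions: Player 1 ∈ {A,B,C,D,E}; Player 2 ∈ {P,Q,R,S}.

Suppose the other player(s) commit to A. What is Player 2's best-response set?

u_2(P vs A) = 1
u_2(Q vs A) = 4
u_2(R vs A) = 6
u_2(S vs A) = 1
max payoff 6 at {R}

argmax u_2 = {R}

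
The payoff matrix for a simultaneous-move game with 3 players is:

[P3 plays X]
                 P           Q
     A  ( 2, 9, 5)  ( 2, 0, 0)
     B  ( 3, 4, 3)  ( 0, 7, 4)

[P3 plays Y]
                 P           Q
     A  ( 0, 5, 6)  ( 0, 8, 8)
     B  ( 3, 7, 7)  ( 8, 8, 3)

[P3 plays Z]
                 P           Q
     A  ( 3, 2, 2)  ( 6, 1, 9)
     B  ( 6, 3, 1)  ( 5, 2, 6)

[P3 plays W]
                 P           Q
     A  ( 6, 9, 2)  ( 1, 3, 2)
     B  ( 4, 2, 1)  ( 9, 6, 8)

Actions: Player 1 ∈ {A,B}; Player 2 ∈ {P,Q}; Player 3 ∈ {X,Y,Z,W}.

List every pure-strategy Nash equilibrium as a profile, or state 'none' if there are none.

(A,P,X): not NE [P1→B gives 3>2; P3→Y gives 6>5]
(A,P,Y): not NE [P1→B gives 3>0; P2→Q gives 8>5]
(A,P,Z): not NE [P1→B gives 6>3; P3→Y gives 6>2]
(A,P,W): not NE [P3→Y gives 6>2]
(A,Q,X): not NE [P2→P gives 9>0; P3→Z gives 9>0]
(A,Q,Y): not NE [P1→B gives 8>0; P3→Z gives 9>8]
(A,Q,Z): not NE [P2→P gives 2>1]
(A,Q,W): not NE [P1→B gives 9>1; P2→P gives 9>3; P3→Z gives 9>2]
(B,P,X): not NE [P2→Q gives 7>4; P3→Y gives 7>3]
(B,P,Y): not NE [P2→Q gives 8>7]
(B,P,Z): not NE [P3→Y gives 7>1]
(B,P,W): not NE [P1→A gives 6>4; P2→Q gives 6>2; P3→Y gives 7>1]
(B,Q,X): not NE [P1→A gives 2>0; P3→W gives 8>4]
(B,Q,Y): not NE [P3→W gives 8>3]
(B,Q,Z): not NE [P1→A gives 6>5; P2→P gives 3>2; P3→W gives 8>6]
(B,Q,W): NE

PSNE = {(B,Q,W)}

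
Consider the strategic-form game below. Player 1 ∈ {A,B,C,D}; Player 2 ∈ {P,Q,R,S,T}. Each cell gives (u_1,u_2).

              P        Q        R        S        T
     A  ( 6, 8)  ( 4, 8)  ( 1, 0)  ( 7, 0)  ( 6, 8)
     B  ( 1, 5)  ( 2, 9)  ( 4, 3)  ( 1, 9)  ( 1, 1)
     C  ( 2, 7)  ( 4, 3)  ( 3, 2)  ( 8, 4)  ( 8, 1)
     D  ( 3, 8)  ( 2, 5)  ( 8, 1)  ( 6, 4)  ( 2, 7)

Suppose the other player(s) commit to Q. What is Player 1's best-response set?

P1 best: {A,C}

u_1(A vs Q) = 4
u_1(B vs Q) = 2
u_1(C vs Q) = 4
u_1(D vs Q) = 2
max payoff 4 at {A,C}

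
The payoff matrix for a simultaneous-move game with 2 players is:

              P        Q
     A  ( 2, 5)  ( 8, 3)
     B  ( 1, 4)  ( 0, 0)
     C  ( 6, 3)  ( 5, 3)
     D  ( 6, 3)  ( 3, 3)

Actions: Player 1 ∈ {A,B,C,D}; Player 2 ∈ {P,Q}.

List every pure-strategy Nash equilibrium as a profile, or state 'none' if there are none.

NE set: (C,P), (D,P)

(A,P): not NE [P1→D gives 6>2]
(A,Q): not NE [P2→P gives 5>3]
(B,P): not NE [P1→D gives 6>1]
(B,Q): not NE [P1→A gives 8>0; P2→P gives 4>0]
(C,P): NE
(C,Q): not NE [P1→A gives 8>5]
(D,P): NE
(D,Q): not NE [P1→A gives 8>3]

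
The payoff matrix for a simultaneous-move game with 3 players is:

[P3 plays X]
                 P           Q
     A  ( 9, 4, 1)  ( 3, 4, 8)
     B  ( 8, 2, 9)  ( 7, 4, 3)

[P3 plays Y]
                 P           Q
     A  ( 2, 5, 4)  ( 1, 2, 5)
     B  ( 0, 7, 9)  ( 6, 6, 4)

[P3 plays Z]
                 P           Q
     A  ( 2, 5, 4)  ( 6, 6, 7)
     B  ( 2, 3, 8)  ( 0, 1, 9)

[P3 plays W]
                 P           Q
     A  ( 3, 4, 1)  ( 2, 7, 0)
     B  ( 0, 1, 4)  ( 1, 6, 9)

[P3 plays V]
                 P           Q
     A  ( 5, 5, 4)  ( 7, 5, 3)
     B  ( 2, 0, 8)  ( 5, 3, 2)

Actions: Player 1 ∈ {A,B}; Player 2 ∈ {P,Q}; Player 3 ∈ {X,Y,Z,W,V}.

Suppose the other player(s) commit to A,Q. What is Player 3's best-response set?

P3 best: {X}

u_3(X vs A,Q) = 8
u_3(Y vs A,Q) = 5
u_3(Z vs A,Q) = 7
u_3(W vs A,Q) = 0
u_3(V vs A,Q) = 3
max payoff 8 at {X}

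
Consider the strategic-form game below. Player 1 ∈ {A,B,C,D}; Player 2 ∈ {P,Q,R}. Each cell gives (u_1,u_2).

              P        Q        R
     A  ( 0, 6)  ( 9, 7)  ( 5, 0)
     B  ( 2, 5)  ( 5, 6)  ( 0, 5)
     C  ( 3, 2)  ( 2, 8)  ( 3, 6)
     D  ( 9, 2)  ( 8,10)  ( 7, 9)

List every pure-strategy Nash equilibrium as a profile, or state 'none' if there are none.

(A,P): not NE [P1→D gives 9>0; P2→Q gives 7>6]
(A,Q): NE
(A,R): not NE [P1→D gives 7>5; P2→Q gives 7>0]
(B,P): not NE [P1→D gives 9>2; P2→Q gives 6>5]
(B,Q): not NE [P1→A gives 9>5]
(B,R): not NE [P1→D gives 7>0; P2→Q gives 6>5]
(C,P): not NE [P1→D gives 9>3; P2→Q gives 8>2]
(C,Q): not NE [P1→A gives 9>2]
(C,R): not NE [P1→D gives 7>3; P2→Q gives 8>6]
(D,P): not NE [P2→Q gives 10>2]
(D,Q): not NE [P1→A gives 9>8]
(D,R): not NE [P2→Q gives 10>9]

NE set: (A,Q)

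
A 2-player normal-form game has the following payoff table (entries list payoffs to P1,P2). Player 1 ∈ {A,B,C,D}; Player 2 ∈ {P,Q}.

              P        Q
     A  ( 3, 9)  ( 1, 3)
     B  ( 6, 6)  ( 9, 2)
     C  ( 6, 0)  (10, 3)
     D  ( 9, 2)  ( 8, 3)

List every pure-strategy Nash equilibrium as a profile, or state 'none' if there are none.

(A,P): not NE [P1→D gives 9>3]
(A,Q): not NE [P1→C gives 10>1; P2→P gives 9>3]
(B,P): not NE [P1→D gives 9>6]
(B,Q): not NE [P1→C gives 10>9; P2→P gives 6>2]
(C,P): not NE [P1→D gives 9>6; P2→Q gives 3>0]
(C,Q): NE
(D,P): not NE [P2→Q gives 3>2]
(D,Q): not NE [P1→C gives 10>8]

PSNE = {(C,Q)}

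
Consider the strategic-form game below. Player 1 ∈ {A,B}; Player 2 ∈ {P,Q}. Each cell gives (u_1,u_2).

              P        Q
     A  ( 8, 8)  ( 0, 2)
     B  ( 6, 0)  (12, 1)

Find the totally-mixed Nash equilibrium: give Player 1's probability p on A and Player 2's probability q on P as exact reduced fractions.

P1 indiff ⇒ q·8+(1-q)·0 = q·6+(1-q)·12 ⇒ q(2) = (1-q)(12) ⇒ q = 6/7
P2 indiff ⇒ p·8+(1-p)·0 = p·2+(1-p)·1 ⇒ p(6) = (1-p)(1) ⇒ p = 1/7

p=1/7, q=6/7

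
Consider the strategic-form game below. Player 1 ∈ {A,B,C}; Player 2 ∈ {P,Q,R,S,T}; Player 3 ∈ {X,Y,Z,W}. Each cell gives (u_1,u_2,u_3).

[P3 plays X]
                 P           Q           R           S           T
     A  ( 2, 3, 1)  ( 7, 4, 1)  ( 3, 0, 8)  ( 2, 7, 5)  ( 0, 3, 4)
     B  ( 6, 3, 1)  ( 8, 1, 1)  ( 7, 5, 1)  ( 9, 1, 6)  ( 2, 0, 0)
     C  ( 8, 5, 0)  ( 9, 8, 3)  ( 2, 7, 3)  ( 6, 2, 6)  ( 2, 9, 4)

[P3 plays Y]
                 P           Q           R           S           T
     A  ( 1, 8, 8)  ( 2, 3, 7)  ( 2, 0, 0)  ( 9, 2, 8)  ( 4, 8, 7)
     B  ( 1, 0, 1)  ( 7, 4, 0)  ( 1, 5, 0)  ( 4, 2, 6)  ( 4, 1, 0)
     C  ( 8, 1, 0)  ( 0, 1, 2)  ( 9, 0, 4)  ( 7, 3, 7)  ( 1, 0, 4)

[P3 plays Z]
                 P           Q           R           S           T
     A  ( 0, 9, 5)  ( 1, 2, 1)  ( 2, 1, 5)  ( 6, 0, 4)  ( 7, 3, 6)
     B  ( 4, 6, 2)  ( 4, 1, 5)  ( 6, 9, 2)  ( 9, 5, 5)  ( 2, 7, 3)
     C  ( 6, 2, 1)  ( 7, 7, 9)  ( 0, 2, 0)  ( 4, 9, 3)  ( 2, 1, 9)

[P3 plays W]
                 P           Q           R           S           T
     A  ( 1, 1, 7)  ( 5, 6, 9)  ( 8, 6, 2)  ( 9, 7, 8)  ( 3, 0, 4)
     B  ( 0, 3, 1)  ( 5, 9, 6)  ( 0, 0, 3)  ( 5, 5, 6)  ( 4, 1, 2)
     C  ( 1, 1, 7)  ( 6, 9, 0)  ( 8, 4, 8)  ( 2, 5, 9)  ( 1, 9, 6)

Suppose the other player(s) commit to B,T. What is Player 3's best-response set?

P3 best: {Z}

u_3(X vs B,T) = 0
u_3(Y vs B,T) = 0
u_3(Z vs B,T) = 3
u_3(W vs B,T) = 2
max payoff 3 at {Z}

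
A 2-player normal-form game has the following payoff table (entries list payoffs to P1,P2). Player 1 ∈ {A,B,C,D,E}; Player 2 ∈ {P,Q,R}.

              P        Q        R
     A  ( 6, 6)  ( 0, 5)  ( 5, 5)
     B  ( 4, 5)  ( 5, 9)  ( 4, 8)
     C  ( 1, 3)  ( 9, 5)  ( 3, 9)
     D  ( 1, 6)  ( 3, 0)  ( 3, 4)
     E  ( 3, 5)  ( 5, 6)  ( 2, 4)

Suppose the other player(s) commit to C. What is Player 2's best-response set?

u_2(P vs C) = 3
u_2(Q vs C) = 5
u_2(R vs C) = 9
max payoff 9 at {R}

BR_2 = {R}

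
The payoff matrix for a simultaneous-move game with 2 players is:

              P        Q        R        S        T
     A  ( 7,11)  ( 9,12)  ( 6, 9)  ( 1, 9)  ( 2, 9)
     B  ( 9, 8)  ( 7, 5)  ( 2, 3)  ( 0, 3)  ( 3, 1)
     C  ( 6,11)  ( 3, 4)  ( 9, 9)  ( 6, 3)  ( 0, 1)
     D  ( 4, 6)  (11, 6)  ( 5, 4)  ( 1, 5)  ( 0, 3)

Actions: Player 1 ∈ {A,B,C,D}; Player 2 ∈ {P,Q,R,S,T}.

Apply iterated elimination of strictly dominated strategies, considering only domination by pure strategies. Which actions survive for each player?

P2 drop R (P beats it: A:11>9 B:8>3 C:11>9 D:6>4)
P2 drop S (P beats it: A:11>9 B:8>3 C:11>3 D:6>5)
P1 drop C (A beats it: P:7>6 Q:9>3 T:2>0)
P2 drop T (P beats it: A:11>9 B:8>1 D:6>3)
P1→{A,B,D} P2→{P,Q}

Survivors P1:{A,B,D} P2:{P,Q}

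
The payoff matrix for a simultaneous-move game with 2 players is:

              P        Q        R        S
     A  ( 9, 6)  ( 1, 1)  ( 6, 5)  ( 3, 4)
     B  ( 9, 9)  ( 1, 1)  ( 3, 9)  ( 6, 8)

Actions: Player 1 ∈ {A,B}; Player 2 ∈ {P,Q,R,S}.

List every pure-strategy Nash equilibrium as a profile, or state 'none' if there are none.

PSNE = {(A,P), (B,P)}

(A,P): NE
(A,Q): not NE [P2→P gives 6>1]
(A,R): not NE [P2→P gives 6>5]
(A,S): not NE [P1→B gives 6>3; P2→P gives 6>4]
(B,P): NE
(B,Q): not NE [P2→R gives 9>1]
(B,R): not NE [P1→A gives 6>3]
(B,S): not NE [P2→R gives 9>8]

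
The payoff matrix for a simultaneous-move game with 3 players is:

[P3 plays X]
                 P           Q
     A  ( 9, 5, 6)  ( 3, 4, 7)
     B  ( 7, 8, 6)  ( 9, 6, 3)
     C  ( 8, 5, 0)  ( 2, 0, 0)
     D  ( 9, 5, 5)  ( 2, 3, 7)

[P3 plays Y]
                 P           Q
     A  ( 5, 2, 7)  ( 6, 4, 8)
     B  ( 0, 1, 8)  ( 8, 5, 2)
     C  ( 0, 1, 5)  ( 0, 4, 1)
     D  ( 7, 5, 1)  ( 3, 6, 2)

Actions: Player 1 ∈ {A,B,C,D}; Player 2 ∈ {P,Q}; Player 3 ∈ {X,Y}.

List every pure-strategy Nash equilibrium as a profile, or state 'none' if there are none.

PSNE = {(D,P,X)}

(A,P,X): not NE [P3→Y gives 7>6]
(A,P,Y): not NE [P1→D gives 7>5; P2→Q gives 4>2]
(A,Q,X): not NE [P1→B gives 9>3; P2→P gives 5>4; P3→Y gives 8>7]
(A,Q,Y): not NE [P1→B gives 8>6]
(B,P,X): not NE [P1→D gives 9>7; P3→Y gives 8>6]
(B,P,Y): not NE [P1→D gives 7>0; P2→Q gives 5>1]
(B,Q,X): not NE [P2→P gives 8>6]
(B,Q,Y): not NE [P3→X gives 3>2]
(C,P,X): not NE [P1→D gives 9>8; P3→Y gives 5>0]
(C,P,Y): not NE [P1→D gives 7>0; P2→Q gives 4>1]
(C,Q,X): not NE [P1→B gives 9>2; P2→P gives 5>0; P3→Y gives 1>0]
(C,Q,Y): not NE [P1→B gives 8>0]
(D,P,X): NE
(D,P,Y): not NE [P2→Q gives 6>5; P3→X gives 5>1]
(D,Q,X): not NE [P1→B gives 9>2; P2→P gives 5>3]
(D,Q,Y): not NE [P1→B gives 8>3; P3→X gives 7>2]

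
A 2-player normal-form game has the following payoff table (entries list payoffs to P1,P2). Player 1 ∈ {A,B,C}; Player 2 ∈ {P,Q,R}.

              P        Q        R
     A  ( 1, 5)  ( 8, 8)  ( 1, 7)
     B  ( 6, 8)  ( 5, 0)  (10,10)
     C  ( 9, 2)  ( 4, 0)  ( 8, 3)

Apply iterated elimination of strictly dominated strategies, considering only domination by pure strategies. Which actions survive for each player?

Survivors P1:{A,B} P2:{Q,R}

P2 drop P (R beats it: A:7>5 B:10>8 C:3>2)
P1 drop C (B beats it: Q:5>4 R:10>8)
P1→{A,B} P2→{Q,R}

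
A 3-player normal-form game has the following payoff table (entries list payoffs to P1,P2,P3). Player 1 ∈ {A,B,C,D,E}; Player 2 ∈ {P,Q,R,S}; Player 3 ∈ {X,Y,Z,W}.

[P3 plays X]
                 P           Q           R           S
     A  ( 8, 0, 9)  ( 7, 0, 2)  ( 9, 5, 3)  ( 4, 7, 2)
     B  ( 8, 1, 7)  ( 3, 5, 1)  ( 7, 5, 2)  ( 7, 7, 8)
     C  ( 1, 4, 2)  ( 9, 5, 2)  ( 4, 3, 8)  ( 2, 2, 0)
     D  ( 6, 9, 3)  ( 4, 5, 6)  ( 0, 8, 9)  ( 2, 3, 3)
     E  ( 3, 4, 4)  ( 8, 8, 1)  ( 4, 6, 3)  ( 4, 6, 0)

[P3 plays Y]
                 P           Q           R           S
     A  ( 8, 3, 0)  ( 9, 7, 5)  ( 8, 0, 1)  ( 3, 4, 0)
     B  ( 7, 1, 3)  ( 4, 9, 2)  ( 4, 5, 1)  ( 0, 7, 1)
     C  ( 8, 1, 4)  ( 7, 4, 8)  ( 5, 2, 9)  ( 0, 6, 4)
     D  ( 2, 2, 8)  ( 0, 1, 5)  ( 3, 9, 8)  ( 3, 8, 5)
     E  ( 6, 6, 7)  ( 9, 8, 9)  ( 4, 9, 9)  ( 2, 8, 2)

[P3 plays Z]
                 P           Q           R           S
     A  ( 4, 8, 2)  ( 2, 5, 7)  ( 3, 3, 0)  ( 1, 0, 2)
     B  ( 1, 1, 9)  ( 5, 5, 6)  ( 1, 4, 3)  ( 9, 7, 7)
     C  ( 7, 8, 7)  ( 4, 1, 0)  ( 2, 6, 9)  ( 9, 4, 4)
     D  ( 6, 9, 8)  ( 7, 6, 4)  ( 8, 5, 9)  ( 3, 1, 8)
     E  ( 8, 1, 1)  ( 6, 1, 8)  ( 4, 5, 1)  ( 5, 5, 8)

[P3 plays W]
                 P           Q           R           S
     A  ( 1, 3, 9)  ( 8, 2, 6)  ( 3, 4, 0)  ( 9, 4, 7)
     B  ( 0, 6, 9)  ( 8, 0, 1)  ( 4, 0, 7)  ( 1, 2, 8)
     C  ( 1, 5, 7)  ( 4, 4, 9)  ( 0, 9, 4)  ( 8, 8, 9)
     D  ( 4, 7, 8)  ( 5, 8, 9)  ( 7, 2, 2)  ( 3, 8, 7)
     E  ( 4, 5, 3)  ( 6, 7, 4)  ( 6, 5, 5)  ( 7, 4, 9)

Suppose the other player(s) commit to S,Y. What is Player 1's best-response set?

P1 best: {A,D}

u_1(A vs S,Y) = 3
u_1(B vs S,Y) = 0
u_1(C vs S,Y) = 0
u_1(D vs S,Y) = 3
u_1(E vs S,Y) = 2
max payoff 3 at {A,D}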